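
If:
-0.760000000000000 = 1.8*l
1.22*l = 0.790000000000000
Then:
No Solution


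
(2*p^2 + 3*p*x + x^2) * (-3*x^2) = -6*p^2*x^2 - 9*p*x^3 - 3*x^4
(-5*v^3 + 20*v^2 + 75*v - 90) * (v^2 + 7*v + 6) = -5*v^5 - 15*v^4 + 185*v^3 + 555*v^2 - 180*v - 540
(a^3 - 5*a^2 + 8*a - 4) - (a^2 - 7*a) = a^3 - 6*a^2 + 15*a - 4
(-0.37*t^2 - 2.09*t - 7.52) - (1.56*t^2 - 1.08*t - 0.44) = -1.93*t^2 - 1.01*t - 7.08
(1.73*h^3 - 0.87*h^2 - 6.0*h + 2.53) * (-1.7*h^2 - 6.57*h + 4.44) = -2.941*h^5 - 9.8871*h^4 + 23.5971*h^3 + 31.2562*h^2 - 43.2621*h + 11.2332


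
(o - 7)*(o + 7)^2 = o^3 + 7*o^2 - 49*o - 343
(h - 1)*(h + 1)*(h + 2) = h^3 + 2*h^2 - h - 2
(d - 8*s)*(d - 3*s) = d^2 - 11*d*s + 24*s^2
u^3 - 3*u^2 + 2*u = u*(u - 2)*(u - 1)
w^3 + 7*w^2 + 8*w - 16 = (w - 1)*(w + 4)^2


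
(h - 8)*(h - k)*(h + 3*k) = h^3 + 2*h^2*k - 8*h^2 - 3*h*k^2 - 16*h*k + 24*k^2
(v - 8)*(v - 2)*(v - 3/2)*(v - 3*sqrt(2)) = v^4 - 23*v^3/2 - 3*sqrt(2)*v^3 + 31*v^2 + 69*sqrt(2)*v^2/2 - 93*sqrt(2)*v - 24*v + 72*sqrt(2)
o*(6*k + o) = 6*k*o + o^2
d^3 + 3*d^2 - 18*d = d*(d - 3)*(d + 6)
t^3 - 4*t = t*(t - 2)*(t + 2)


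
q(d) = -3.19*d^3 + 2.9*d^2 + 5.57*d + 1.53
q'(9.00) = -717.40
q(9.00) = -2038.95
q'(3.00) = -63.16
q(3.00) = -41.79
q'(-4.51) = -215.24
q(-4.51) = 328.03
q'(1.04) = 1.25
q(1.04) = 6.87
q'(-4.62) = -225.49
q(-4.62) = 352.26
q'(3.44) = -87.73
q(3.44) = -74.85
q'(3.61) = -98.21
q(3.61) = -90.65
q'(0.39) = 6.38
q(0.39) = 3.95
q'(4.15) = -135.18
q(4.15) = -153.41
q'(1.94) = -19.20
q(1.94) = -0.04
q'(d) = -9.57*d^2 + 5.8*d + 5.57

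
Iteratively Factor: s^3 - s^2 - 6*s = (s - 3)*(s^2 + 2*s) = (s - 3)*(s + 2)*(s)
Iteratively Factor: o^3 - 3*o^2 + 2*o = (o)*(o^2 - 3*o + 2) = o*(o - 2)*(o - 1)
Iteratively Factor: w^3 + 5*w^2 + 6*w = (w + 3)*(w^2 + 2*w) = (w + 2)*(w + 3)*(w)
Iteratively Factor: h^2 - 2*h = (h)*(h - 2)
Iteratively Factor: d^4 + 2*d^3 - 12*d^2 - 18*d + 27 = (d - 1)*(d^3 + 3*d^2 - 9*d - 27) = (d - 1)*(d + 3)*(d^2 - 9) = (d - 1)*(d + 3)^2*(d - 3)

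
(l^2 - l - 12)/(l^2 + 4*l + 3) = (l - 4)/(l + 1)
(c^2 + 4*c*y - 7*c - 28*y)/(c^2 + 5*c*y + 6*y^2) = (c^2 + 4*c*y - 7*c - 28*y)/(c^2 + 5*c*y + 6*y^2)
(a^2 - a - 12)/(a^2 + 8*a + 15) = (a - 4)/(a + 5)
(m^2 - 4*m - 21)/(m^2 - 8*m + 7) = (m + 3)/(m - 1)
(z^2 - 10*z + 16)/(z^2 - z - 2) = (z - 8)/(z + 1)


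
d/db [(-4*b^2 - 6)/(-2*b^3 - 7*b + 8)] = 2*(4*b*(2*b^3 + 7*b - 8) - (2*b^2 + 3)*(6*b^2 + 7))/(2*b^3 + 7*b - 8)^2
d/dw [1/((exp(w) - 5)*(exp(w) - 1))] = 2*(3 - exp(w))*exp(w)/(exp(4*w) - 12*exp(3*w) + 46*exp(2*w) - 60*exp(w) + 25)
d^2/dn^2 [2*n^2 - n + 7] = 4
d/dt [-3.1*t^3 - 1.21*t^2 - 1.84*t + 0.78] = -9.3*t^2 - 2.42*t - 1.84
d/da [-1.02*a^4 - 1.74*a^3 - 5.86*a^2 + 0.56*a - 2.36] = -4.08*a^3 - 5.22*a^2 - 11.72*a + 0.56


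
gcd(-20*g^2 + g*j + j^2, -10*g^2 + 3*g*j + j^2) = 5*g + j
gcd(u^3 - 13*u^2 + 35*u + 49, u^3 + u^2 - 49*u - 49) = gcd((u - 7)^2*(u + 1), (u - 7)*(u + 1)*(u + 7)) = u^2 - 6*u - 7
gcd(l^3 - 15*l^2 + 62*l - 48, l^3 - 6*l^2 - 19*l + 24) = l^2 - 9*l + 8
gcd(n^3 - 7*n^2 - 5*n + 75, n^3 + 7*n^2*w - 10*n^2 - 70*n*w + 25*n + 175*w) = n^2 - 10*n + 25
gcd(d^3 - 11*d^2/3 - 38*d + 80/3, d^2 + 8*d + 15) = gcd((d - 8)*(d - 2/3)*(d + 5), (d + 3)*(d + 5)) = d + 5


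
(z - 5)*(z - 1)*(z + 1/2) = z^3 - 11*z^2/2 + 2*z + 5/2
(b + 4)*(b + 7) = b^2 + 11*b + 28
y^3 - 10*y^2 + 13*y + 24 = (y - 8)*(y - 3)*(y + 1)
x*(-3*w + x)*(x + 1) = -3*w*x^2 - 3*w*x + x^3 + x^2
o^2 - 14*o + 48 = (o - 8)*(o - 6)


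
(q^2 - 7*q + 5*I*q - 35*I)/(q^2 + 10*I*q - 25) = (q - 7)/(q + 5*I)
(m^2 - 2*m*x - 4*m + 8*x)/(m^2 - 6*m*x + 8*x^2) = (4 - m)/(-m + 4*x)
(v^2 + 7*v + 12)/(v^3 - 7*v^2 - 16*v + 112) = (v + 3)/(v^2 - 11*v + 28)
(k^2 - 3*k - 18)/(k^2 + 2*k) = (k^2 - 3*k - 18)/(k*(k + 2))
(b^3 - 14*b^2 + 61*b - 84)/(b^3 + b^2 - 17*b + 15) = (b^2 - 11*b + 28)/(b^2 + 4*b - 5)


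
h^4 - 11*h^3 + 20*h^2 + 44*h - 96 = (h - 8)*(h - 3)*(h - 2)*(h + 2)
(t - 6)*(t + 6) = t^2 - 36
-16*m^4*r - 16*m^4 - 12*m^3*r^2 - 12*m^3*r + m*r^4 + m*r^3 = (-4*m + r)*(2*m + r)^2*(m*r + m)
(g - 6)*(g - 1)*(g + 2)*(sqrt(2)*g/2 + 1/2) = sqrt(2)*g^4/2 - 5*sqrt(2)*g^3/2 + g^3/2 - 4*sqrt(2)*g^2 - 5*g^2/2 - 4*g + 6*sqrt(2)*g + 6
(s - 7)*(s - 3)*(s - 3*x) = s^3 - 3*s^2*x - 10*s^2 + 30*s*x + 21*s - 63*x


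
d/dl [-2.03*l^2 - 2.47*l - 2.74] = -4.06*l - 2.47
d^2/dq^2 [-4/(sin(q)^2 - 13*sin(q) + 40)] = 4*(4*sin(q)^4 - 39*sin(q)^3 + 3*sin(q)^2 + 598*sin(q) - 258)/(sin(q)^2 - 13*sin(q) + 40)^3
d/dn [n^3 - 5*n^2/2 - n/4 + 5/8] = 3*n^2 - 5*n - 1/4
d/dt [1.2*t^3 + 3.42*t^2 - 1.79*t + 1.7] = 3.6*t^2 + 6.84*t - 1.79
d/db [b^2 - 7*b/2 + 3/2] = 2*b - 7/2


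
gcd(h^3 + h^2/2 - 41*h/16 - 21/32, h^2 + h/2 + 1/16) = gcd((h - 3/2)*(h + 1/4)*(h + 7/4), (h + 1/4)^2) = h + 1/4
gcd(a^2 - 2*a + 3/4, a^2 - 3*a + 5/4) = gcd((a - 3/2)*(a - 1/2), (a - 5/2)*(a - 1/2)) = a - 1/2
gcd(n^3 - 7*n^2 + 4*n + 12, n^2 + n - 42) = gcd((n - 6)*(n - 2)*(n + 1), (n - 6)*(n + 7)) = n - 6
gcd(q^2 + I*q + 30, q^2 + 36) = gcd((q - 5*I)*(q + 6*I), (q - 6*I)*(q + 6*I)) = q + 6*I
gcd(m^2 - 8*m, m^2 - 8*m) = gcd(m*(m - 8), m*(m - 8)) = m^2 - 8*m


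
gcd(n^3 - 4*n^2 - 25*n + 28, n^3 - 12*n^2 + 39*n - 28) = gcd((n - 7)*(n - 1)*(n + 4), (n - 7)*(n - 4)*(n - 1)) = n^2 - 8*n + 7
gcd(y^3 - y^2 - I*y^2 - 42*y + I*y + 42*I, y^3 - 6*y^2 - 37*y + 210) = y^2 - y - 42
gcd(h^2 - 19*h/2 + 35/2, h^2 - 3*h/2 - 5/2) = h - 5/2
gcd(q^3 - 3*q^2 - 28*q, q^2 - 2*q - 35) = q - 7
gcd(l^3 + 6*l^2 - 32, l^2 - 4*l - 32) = l + 4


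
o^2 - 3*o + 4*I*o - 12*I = (o - 3)*(o + 4*I)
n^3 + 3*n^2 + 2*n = n*(n + 1)*(n + 2)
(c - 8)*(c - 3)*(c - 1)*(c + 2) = c^4 - 10*c^3 + 11*c^2 + 46*c - 48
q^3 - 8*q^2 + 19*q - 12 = (q - 4)*(q - 3)*(q - 1)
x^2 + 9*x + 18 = (x + 3)*(x + 6)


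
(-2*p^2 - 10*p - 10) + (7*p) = -2*p^2 - 3*p - 10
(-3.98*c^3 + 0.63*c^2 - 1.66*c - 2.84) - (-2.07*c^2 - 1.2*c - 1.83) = -3.98*c^3 + 2.7*c^2 - 0.46*c - 1.01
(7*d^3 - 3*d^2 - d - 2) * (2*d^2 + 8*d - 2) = 14*d^5 + 50*d^4 - 40*d^3 - 6*d^2 - 14*d + 4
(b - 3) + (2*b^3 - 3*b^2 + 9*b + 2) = 2*b^3 - 3*b^2 + 10*b - 1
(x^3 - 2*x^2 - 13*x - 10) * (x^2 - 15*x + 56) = x^5 - 17*x^4 + 73*x^3 + 73*x^2 - 578*x - 560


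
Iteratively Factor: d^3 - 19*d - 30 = (d + 2)*(d^2 - 2*d - 15) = (d - 5)*(d + 2)*(d + 3)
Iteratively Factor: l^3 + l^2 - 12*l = (l - 3)*(l^2 + 4*l) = l*(l - 3)*(l + 4)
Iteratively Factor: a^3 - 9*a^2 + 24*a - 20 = (a - 5)*(a^2 - 4*a + 4) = (a - 5)*(a - 2)*(a - 2)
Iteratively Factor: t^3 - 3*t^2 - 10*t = (t - 5)*(t^2 + 2*t) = t*(t - 5)*(t + 2)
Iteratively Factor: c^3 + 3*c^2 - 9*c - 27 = (c + 3)*(c^2 - 9) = (c + 3)^2*(c - 3)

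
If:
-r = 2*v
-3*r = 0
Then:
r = 0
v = 0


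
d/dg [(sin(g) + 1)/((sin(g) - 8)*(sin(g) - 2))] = (-2*sin(g) + cos(g)^2 + 25)*cos(g)/((sin(g) - 8)^2*(sin(g) - 2)^2)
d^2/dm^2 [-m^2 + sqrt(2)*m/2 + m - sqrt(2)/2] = -2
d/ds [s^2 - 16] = 2*s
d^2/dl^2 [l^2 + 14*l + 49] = 2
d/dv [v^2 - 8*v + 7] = 2*v - 8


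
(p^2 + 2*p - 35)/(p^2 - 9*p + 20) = (p + 7)/(p - 4)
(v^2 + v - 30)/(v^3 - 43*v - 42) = (v - 5)/(v^2 - 6*v - 7)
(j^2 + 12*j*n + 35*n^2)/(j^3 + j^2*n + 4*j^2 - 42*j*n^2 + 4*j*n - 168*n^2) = (j + 5*n)/(j^2 - 6*j*n + 4*j - 24*n)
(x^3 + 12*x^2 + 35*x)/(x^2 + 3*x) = (x^2 + 12*x + 35)/(x + 3)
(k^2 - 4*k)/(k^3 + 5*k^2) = (k - 4)/(k*(k + 5))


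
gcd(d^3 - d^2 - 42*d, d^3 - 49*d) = d^2 - 7*d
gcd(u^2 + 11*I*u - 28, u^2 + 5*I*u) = 1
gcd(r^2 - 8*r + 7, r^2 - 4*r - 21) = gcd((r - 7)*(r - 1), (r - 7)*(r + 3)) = r - 7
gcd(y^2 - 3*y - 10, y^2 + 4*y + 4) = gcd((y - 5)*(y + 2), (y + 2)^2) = y + 2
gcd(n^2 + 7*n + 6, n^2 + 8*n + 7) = n + 1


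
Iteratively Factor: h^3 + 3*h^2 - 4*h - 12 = (h - 2)*(h^2 + 5*h + 6) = (h - 2)*(h + 2)*(h + 3)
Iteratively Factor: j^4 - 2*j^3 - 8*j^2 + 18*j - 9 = (j - 3)*(j^3 + j^2 - 5*j + 3) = (j - 3)*(j - 1)*(j^2 + 2*j - 3) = (j - 3)*(j - 1)*(j + 3)*(j - 1)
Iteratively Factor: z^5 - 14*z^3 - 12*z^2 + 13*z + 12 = (z + 3)*(z^4 - 3*z^3 - 5*z^2 + 3*z + 4) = (z + 1)*(z + 3)*(z^3 - 4*z^2 - z + 4) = (z + 1)^2*(z + 3)*(z^2 - 5*z + 4) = (z - 4)*(z + 1)^2*(z + 3)*(z - 1)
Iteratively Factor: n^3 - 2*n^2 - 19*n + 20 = (n - 1)*(n^2 - n - 20) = (n - 5)*(n - 1)*(n + 4)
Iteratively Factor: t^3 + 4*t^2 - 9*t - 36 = (t - 3)*(t^2 + 7*t + 12) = (t - 3)*(t + 3)*(t + 4)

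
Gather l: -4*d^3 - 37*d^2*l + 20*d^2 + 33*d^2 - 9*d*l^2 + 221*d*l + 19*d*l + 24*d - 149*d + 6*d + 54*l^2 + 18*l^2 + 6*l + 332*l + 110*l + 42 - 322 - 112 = -4*d^3 + 53*d^2 - 119*d + l^2*(72 - 9*d) + l*(-37*d^2 + 240*d + 448) - 392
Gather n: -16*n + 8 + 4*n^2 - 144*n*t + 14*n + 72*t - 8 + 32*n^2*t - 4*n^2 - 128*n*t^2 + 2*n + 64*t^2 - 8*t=32*n^2*t + n*(-128*t^2 - 144*t) + 64*t^2 + 64*t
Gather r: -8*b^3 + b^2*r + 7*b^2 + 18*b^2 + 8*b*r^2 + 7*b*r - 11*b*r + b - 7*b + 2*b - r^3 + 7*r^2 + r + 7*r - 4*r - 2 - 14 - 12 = -8*b^3 + 25*b^2 - 4*b - r^3 + r^2*(8*b + 7) + r*(b^2 - 4*b + 4) - 28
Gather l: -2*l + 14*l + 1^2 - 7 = 12*l - 6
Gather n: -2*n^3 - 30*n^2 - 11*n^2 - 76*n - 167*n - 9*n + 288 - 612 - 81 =-2*n^3 - 41*n^2 - 252*n - 405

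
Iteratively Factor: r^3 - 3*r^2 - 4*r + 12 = (r + 2)*(r^2 - 5*r + 6) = (r - 2)*(r + 2)*(r - 3)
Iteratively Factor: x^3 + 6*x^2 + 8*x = (x + 2)*(x^2 + 4*x) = (x + 2)*(x + 4)*(x)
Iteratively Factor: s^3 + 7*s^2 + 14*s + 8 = (s + 2)*(s^2 + 5*s + 4) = (s + 2)*(s + 4)*(s + 1)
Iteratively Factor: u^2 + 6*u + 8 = (u + 4)*(u + 2)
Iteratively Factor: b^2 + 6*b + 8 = (b + 2)*(b + 4)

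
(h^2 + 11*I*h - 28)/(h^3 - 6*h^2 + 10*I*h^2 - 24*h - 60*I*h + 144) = (h + 7*I)/(h^2 + 6*h*(-1 + I) - 36*I)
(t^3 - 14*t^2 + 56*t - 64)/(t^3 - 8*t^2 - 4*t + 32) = (t - 4)/(t + 2)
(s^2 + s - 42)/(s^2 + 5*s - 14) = (s - 6)/(s - 2)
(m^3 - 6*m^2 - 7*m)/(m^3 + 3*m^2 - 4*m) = (m^2 - 6*m - 7)/(m^2 + 3*m - 4)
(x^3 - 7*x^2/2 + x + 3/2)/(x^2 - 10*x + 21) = (2*x^2 - x - 1)/(2*(x - 7))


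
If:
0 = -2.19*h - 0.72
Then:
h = -0.33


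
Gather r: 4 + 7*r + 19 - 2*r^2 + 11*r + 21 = -2*r^2 + 18*r + 44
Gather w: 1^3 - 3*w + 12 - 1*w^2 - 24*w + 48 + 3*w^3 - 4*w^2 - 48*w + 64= 3*w^3 - 5*w^2 - 75*w + 125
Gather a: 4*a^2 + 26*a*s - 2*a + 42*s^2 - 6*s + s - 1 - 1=4*a^2 + a*(26*s - 2) + 42*s^2 - 5*s - 2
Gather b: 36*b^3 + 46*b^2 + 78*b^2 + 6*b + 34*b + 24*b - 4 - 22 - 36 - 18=36*b^3 + 124*b^2 + 64*b - 80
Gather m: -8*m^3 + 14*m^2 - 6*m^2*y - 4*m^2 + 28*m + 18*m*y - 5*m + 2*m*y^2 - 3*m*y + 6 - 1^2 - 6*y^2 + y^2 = -8*m^3 + m^2*(10 - 6*y) + m*(2*y^2 + 15*y + 23) - 5*y^2 + 5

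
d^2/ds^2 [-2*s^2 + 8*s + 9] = -4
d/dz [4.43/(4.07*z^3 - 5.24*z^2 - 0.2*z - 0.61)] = (-54.0903*z^2 + 46.4264*z + 0.886)/(-4.07*z^3 + 5.24*z^2 + 0.2*z + 0.61)^2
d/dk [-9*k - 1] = -9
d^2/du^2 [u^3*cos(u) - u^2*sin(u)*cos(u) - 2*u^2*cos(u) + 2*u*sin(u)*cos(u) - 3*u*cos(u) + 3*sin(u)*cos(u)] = -u^3*cos(u) - 6*u^2*sin(u) + 2*u^2*sin(2*u) + 2*u^2*cos(u) + 8*u*sin(u) - 4*sqrt(2)*u*sin(2*u + pi/4) + 9*u*cos(u) + 6*sin(u) - 7*sin(2*u) - 4*cos(u) + 4*cos(2*u)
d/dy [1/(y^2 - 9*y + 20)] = (9 - 2*y)/(y^2 - 9*y + 20)^2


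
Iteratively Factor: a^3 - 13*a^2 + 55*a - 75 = (a - 3)*(a^2 - 10*a + 25) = (a - 5)*(a - 3)*(a - 5)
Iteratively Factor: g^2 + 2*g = (g)*(g + 2)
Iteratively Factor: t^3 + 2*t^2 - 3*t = (t)*(t^2 + 2*t - 3) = t*(t + 3)*(t - 1)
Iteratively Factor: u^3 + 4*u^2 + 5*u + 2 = (u + 1)*(u^2 + 3*u + 2) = (u + 1)*(u + 2)*(u + 1)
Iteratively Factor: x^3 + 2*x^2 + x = (x)*(x^2 + 2*x + 1) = x*(x + 1)*(x + 1)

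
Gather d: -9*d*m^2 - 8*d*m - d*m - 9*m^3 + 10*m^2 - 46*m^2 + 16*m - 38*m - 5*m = d*(-9*m^2 - 9*m) - 9*m^3 - 36*m^2 - 27*m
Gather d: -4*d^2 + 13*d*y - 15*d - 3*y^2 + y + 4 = -4*d^2 + d*(13*y - 15) - 3*y^2 + y + 4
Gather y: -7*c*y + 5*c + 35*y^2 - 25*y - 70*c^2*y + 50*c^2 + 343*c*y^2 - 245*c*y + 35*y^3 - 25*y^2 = 50*c^2 + 5*c + 35*y^3 + y^2*(343*c + 10) + y*(-70*c^2 - 252*c - 25)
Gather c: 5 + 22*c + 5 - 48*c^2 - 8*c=-48*c^2 + 14*c + 10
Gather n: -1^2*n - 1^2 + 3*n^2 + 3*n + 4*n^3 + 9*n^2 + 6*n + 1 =4*n^3 + 12*n^2 + 8*n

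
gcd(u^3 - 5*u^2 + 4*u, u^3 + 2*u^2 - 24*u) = u^2 - 4*u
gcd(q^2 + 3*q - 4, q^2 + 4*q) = q + 4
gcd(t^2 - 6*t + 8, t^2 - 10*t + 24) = t - 4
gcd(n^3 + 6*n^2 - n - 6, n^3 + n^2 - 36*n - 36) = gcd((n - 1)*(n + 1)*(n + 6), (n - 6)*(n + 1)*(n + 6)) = n^2 + 7*n + 6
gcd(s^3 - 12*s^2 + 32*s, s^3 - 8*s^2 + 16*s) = s^2 - 4*s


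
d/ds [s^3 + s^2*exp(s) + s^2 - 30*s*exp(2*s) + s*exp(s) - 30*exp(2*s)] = s^2*exp(s) + 3*s^2 - 60*s*exp(2*s) + 3*s*exp(s) + 2*s - 90*exp(2*s) + exp(s)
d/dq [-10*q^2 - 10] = -20*q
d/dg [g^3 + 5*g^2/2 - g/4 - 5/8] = 3*g^2 + 5*g - 1/4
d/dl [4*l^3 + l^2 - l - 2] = 12*l^2 + 2*l - 1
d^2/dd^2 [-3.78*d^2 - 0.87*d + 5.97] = -7.56000000000000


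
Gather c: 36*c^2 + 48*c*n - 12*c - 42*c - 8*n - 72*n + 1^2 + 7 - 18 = 36*c^2 + c*(48*n - 54) - 80*n - 10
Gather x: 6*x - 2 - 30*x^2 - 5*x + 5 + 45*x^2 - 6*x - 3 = 15*x^2 - 5*x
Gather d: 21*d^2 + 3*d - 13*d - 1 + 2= 21*d^2 - 10*d + 1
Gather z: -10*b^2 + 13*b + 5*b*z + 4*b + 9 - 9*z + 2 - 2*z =-10*b^2 + 17*b + z*(5*b - 11) + 11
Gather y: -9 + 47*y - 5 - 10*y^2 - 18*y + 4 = -10*y^2 + 29*y - 10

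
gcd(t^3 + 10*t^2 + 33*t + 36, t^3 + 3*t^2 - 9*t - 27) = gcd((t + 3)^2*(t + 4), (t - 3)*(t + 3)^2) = t^2 + 6*t + 9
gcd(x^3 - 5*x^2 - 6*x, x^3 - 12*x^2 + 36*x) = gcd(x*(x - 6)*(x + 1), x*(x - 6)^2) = x^2 - 6*x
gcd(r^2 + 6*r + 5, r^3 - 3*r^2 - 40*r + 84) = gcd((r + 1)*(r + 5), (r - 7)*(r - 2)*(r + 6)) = 1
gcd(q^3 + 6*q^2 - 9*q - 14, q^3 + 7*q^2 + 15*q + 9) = q + 1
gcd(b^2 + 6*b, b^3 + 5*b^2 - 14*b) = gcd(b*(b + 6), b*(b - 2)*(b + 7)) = b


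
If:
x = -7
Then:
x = -7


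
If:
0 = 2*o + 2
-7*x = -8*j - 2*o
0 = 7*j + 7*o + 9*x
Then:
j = 67/121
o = -1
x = 42/121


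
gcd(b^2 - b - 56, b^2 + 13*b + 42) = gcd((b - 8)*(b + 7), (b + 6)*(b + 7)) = b + 7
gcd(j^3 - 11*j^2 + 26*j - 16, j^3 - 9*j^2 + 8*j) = j^2 - 9*j + 8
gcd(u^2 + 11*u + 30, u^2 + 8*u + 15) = u + 5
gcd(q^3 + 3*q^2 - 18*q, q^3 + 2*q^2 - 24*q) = q^2 + 6*q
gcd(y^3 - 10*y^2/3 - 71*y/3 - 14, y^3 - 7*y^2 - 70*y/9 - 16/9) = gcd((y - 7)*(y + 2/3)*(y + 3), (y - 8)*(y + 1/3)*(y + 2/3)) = y + 2/3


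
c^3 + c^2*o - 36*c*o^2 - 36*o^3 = (c - 6*o)*(c + o)*(c + 6*o)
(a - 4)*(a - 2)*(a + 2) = a^3 - 4*a^2 - 4*a + 16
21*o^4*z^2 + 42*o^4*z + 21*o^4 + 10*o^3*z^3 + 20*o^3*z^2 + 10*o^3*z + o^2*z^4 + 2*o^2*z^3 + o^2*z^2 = (3*o + z)*(7*o + z)*(o*z + o)^2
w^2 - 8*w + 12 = (w - 6)*(w - 2)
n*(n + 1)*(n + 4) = n^3 + 5*n^2 + 4*n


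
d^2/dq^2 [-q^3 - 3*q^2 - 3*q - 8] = -6*q - 6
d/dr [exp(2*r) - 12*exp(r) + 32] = 2*(exp(r) - 6)*exp(r)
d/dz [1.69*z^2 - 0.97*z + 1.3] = 3.38*z - 0.97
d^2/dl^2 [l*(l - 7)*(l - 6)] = 6*l - 26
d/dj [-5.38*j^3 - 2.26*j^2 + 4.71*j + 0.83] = -16.14*j^2 - 4.52*j + 4.71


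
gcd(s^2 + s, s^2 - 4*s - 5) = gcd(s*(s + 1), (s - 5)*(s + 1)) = s + 1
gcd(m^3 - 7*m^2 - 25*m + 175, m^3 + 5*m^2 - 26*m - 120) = m - 5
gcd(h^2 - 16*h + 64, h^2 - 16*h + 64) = h^2 - 16*h + 64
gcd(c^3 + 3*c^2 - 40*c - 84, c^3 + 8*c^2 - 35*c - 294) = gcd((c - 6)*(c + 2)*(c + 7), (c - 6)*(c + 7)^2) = c^2 + c - 42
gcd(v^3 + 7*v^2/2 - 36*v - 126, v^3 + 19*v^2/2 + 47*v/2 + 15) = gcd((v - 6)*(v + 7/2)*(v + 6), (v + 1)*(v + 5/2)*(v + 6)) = v + 6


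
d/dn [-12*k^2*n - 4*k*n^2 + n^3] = -12*k^2 - 8*k*n + 3*n^2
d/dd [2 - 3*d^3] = -9*d^2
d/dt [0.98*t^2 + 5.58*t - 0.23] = 1.96*t + 5.58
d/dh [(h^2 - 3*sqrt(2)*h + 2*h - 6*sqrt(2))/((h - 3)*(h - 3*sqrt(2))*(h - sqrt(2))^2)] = (-2*h^4 - 3*h^3 + 12*sqrt(2)*h^3 - 24*h^2 + 23*sqrt(2)*h^2 - 114*h - 72*sqrt(2)*h + 90*sqrt(2) + 216)/(h^7 - 9*sqrt(2)*h^6 - 6*h^6 + 69*h^5 + 54*sqrt(2)*h^5 - 360*h^4 - 173*sqrt(2)*h^4 + 672*h^3 + 552*sqrt(2)*h^3 - 864*sqrt(2)*h^2 - 792*h^2 + 216*sqrt(2)*h + 1188*h - 324*sqrt(2))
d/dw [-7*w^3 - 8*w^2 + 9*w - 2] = -21*w^2 - 16*w + 9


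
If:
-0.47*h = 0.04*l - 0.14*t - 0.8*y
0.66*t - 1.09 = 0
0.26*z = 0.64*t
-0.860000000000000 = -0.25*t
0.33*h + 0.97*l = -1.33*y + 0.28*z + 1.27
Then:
No Solution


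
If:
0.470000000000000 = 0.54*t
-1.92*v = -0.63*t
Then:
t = 0.87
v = 0.29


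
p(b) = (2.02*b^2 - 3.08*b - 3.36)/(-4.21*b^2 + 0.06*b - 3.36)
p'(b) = (4.04*b - 3.08)/(-4.21*b^2 + 0.06*b - 3.36) + (8.42*b - 0.06)*(2.02*b^2 - 3.08*b - 3.36)/(-4.21*b^2 + 0.06*b - 3.36)^2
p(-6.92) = -0.56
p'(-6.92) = -0.01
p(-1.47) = -0.44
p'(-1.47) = 0.28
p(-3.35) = -0.58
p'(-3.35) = 0.00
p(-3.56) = -0.58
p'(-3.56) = -0.00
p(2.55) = -0.06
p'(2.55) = -0.19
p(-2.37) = -0.56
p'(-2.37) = 0.05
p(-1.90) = -0.52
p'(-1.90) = 0.13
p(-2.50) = -0.57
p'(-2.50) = 0.04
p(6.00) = -0.33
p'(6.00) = -0.03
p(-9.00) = -0.55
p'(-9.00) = -0.01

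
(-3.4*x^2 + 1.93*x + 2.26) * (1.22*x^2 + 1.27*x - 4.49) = -4.148*x^4 - 1.9634*x^3 + 20.4743*x^2 - 5.7955*x - 10.1474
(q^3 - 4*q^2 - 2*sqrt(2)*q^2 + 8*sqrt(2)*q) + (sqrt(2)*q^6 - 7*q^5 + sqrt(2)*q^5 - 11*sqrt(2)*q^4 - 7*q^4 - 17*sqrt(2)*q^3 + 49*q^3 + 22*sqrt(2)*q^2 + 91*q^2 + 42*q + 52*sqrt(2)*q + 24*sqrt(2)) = sqrt(2)*q^6 - 7*q^5 + sqrt(2)*q^5 - 11*sqrt(2)*q^4 - 7*q^4 - 17*sqrt(2)*q^3 + 50*q^3 + 20*sqrt(2)*q^2 + 87*q^2 + 42*q + 60*sqrt(2)*q + 24*sqrt(2)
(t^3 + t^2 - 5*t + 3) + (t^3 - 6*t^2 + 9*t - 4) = 2*t^3 - 5*t^2 + 4*t - 1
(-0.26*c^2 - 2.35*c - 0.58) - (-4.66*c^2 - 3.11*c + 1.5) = 4.4*c^2 + 0.76*c - 2.08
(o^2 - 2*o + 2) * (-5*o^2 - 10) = -5*o^4 + 10*o^3 - 20*o^2 + 20*o - 20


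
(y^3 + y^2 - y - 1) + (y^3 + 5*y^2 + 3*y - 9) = 2*y^3 + 6*y^2 + 2*y - 10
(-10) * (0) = 0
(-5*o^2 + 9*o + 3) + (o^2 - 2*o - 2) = -4*o^2 + 7*o + 1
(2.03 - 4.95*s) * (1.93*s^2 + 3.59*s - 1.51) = -9.5535*s^3 - 13.8526*s^2 + 14.7622*s - 3.0653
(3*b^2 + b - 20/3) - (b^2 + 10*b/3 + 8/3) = 2*b^2 - 7*b/3 - 28/3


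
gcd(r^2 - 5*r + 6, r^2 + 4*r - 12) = r - 2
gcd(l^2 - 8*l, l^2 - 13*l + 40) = l - 8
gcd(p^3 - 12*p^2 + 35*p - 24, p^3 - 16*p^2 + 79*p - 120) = p^2 - 11*p + 24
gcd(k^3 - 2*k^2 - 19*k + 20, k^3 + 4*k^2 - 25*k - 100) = k^2 - k - 20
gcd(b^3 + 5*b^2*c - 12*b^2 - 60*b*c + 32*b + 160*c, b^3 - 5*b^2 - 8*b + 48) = b - 4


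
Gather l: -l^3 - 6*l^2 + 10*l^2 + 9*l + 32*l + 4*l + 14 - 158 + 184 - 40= -l^3 + 4*l^2 + 45*l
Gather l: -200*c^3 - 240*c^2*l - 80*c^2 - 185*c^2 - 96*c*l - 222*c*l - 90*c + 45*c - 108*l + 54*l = -200*c^3 - 265*c^2 - 45*c + l*(-240*c^2 - 318*c - 54)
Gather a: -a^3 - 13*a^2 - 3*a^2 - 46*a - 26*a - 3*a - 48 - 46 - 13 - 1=-a^3 - 16*a^2 - 75*a - 108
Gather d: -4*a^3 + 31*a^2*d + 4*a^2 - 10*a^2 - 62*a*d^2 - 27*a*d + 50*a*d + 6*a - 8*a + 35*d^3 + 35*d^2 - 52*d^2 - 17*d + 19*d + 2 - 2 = -4*a^3 - 6*a^2 - 2*a + 35*d^3 + d^2*(-62*a - 17) + d*(31*a^2 + 23*a + 2)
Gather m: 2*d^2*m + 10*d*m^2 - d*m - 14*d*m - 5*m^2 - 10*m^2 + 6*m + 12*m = m^2*(10*d - 15) + m*(2*d^2 - 15*d + 18)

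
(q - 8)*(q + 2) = q^2 - 6*q - 16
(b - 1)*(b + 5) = b^2 + 4*b - 5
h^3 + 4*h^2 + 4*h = h*(h + 2)^2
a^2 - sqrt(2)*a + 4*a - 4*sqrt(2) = (a + 4)*(a - sqrt(2))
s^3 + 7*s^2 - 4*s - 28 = (s - 2)*(s + 2)*(s + 7)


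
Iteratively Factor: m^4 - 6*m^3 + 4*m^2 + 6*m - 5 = (m - 1)*(m^3 - 5*m^2 - m + 5) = (m - 1)*(m + 1)*(m^2 - 6*m + 5) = (m - 5)*(m - 1)*(m + 1)*(m - 1)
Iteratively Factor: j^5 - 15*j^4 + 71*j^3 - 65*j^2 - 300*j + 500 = (j - 2)*(j^4 - 13*j^3 + 45*j^2 + 25*j - 250) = (j - 2)*(j + 2)*(j^3 - 15*j^2 + 75*j - 125) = (j - 5)*(j - 2)*(j + 2)*(j^2 - 10*j + 25) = (j - 5)^2*(j - 2)*(j + 2)*(j - 5)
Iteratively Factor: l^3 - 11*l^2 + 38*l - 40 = (l - 4)*(l^2 - 7*l + 10) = (l - 4)*(l - 2)*(l - 5)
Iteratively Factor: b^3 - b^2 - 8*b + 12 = (b - 2)*(b^2 + b - 6) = (b - 2)^2*(b + 3)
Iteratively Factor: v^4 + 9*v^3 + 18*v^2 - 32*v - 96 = (v + 4)*(v^3 + 5*v^2 - 2*v - 24) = (v + 3)*(v + 4)*(v^2 + 2*v - 8) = (v + 3)*(v + 4)^2*(v - 2)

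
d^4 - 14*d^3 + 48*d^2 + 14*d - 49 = (d - 7)^2*(d - 1)*(d + 1)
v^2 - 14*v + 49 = (v - 7)^2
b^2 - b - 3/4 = (b - 3/2)*(b + 1/2)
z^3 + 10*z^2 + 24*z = z*(z + 4)*(z + 6)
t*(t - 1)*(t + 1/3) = t^3 - 2*t^2/3 - t/3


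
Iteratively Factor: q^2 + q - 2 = (q + 2)*(q - 1)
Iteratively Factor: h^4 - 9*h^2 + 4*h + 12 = (h + 3)*(h^3 - 3*h^2 + 4) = (h - 2)*(h + 3)*(h^2 - h - 2) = (h - 2)^2*(h + 3)*(h + 1)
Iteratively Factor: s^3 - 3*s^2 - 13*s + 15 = (s - 1)*(s^2 - 2*s - 15) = (s - 5)*(s - 1)*(s + 3)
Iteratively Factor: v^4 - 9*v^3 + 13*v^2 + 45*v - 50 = (v + 2)*(v^3 - 11*v^2 + 35*v - 25) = (v - 5)*(v + 2)*(v^2 - 6*v + 5) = (v - 5)*(v - 1)*(v + 2)*(v - 5)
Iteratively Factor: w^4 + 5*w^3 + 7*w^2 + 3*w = (w + 3)*(w^3 + 2*w^2 + w) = (w + 1)*(w + 3)*(w^2 + w) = (w + 1)^2*(w + 3)*(w)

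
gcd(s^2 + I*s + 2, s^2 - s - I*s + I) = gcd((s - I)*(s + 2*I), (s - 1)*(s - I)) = s - I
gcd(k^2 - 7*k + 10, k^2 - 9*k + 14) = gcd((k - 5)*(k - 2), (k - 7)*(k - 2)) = k - 2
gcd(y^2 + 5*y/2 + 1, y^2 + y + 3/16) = 1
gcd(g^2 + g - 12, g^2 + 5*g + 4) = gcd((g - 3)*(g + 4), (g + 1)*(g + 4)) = g + 4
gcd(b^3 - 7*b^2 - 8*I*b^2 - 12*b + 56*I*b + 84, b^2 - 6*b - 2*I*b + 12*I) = b - 2*I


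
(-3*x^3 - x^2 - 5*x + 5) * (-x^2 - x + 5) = 3*x^5 + 4*x^4 - 9*x^3 - 5*x^2 - 30*x + 25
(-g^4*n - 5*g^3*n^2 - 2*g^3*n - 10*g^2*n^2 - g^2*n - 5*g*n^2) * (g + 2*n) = -g^5*n - 7*g^4*n^2 - 2*g^4*n - 10*g^3*n^3 - 14*g^3*n^2 - g^3*n - 20*g^2*n^3 - 7*g^2*n^2 - 10*g*n^3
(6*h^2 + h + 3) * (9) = 54*h^2 + 9*h + 27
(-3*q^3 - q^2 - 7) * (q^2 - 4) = -3*q^5 - q^4 + 12*q^3 - 3*q^2 + 28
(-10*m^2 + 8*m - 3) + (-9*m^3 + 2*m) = -9*m^3 - 10*m^2 + 10*m - 3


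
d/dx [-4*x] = -4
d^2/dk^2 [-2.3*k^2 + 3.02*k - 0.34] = -4.60000000000000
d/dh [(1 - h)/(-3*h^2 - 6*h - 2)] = (3*h^2 + 6*h - 6*(h - 1)*(h + 1) + 2)/(3*h^2 + 6*h + 2)^2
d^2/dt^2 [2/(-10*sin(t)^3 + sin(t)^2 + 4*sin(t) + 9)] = 4*((-7*sin(t) + 45*sin(3*t) - 4*cos(2*t))*(-10*sin(t)^3 + sin(t)^2 + 4*sin(t) + 9)/4 + 4*(-15*sin(t)^2 + sin(t) + 2)^2*cos(t)^2)/(-10*sin(t)^3 + sin(t)^2 + 4*sin(t) + 9)^3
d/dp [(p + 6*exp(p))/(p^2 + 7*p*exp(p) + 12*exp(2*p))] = (-(p + 6*exp(p))*(7*p*exp(p) + 2*p + 24*exp(2*p) + 7*exp(p)) + (6*exp(p) + 1)*(p^2 + 7*p*exp(p) + 12*exp(2*p)))/(p^2 + 7*p*exp(p) + 12*exp(2*p))^2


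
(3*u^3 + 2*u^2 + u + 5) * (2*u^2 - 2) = 6*u^5 + 4*u^4 - 4*u^3 + 6*u^2 - 2*u - 10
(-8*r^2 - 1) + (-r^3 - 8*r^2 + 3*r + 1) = -r^3 - 16*r^2 + 3*r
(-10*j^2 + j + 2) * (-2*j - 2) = 20*j^3 + 18*j^2 - 6*j - 4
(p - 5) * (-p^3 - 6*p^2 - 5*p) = -p^4 - p^3 + 25*p^2 + 25*p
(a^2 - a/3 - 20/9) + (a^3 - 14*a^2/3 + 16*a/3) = a^3 - 11*a^2/3 + 5*a - 20/9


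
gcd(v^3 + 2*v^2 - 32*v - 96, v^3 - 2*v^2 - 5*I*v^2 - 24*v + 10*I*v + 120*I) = v^2 - 2*v - 24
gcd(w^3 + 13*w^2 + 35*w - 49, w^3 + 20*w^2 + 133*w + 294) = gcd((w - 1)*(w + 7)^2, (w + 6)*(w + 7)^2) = w^2 + 14*w + 49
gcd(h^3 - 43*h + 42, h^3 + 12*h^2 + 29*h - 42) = h^2 + 6*h - 7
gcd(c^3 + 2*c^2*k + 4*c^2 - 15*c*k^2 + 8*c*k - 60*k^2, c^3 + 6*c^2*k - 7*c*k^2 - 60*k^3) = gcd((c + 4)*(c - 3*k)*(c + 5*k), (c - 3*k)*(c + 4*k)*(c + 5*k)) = c^2 + 2*c*k - 15*k^2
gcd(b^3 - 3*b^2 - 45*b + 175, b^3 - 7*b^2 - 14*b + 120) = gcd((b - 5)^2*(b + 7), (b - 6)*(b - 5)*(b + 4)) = b - 5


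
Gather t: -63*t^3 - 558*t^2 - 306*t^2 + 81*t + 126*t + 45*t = -63*t^3 - 864*t^2 + 252*t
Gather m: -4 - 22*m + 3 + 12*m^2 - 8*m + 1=12*m^2 - 30*m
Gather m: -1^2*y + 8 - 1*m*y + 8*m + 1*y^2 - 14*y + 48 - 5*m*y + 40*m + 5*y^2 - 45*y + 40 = m*(48 - 6*y) + 6*y^2 - 60*y + 96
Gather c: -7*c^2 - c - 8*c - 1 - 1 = -7*c^2 - 9*c - 2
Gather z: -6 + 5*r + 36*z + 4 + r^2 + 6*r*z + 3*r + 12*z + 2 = r^2 + 8*r + z*(6*r + 48)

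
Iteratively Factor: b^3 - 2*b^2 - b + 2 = (b + 1)*(b^2 - 3*b + 2) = (b - 1)*(b + 1)*(b - 2)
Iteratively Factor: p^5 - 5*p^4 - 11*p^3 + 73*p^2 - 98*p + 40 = (p - 1)*(p^4 - 4*p^3 - 15*p^2 + 58*p - 40) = (p - 2)*(p - 1)*(p^3 - 2*p^2 - 19*p + 20) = (p - 2)*(p - 1)^2*(p^2 - p - 20) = (p - 2)*(p - 1)^2*(p + 4)*(p - 5)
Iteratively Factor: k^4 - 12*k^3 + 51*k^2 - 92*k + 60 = (k - 2)*(k^3 - 10*k^2 + 31*k - 30) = (k - 2)^2*(k^2 - 8*k + 15) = (k - 3)*(k - 2)^2*(k - 5)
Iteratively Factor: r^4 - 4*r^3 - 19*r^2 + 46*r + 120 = (r + 2)*(r^3 - 6*r^2 - 7*r + 60) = (r + 2)*(r + 3)*(r^2 - 9*r + 20) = (r - 5)*(r + 2)*(r + 3)*(r - 4)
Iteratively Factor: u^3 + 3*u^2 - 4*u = (u - 1)*(u^2 + 4*u) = (u - 1)*(u + 4)*(u)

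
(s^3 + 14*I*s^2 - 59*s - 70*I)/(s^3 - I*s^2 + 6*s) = (s^2 + 12*I*s - 35)/(s*(s - 3*I))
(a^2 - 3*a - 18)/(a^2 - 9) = (a - 6)/(a - 3)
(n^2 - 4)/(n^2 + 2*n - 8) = (n + 2)/(n + 4)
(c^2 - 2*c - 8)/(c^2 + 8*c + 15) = (c^2 - 2*c - 8)/(c^2 + 8*c + 15)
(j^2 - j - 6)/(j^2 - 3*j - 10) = (j - 3)/(j - 5)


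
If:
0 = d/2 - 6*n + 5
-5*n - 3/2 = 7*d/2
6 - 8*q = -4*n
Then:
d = -68/47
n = 67/94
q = 52/47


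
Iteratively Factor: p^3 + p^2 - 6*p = (p + 3)*(p^2 - 2*p) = (p - 2)*(p + 3)*(p)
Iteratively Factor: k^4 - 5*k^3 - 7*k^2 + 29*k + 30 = (k + 2)*(k^3 - 7*k^2 + 7*k + 15) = (k - 5)*(k + 2)*(k^2 - 2*k - 3) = (k - 5)*(k - 3)*(k + 2)*(k + 1)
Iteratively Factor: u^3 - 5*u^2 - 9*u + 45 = (u + 3)*(u^2 - 8*u + 15) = (u - 5)*(u + 3)*(u - 3)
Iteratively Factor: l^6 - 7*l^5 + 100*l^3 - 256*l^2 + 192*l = (l - 4)*(l^5 - 3*l^4 - 12*l^3 + 52*l^2 - 48*l) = (l - 4)*(l - 2)*(l^4 - l^3 - 14*l^2 + 24*l) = (l - 4)*(l - 3)*(l - 2)*(l^3 + 2*l^2 - 8*l) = (l - 4)*(l - 3)*(l - 2)^2*(l^2 + 4*l) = (l - 4)*(l - 3)*(l - 2)^2*(l + 4)*(l)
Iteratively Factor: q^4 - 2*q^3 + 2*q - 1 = (q - 1)*(q^3 - q^2 - q + 1) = (q - 1)*(q + 1)*(q^2 - 2*q + 1) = (q - 1)^2*(q + 1)*(q - 1)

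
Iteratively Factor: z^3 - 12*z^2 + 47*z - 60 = (z - 3)*(z^2 - 9*z + 20) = (z - 5)*(z - 3)*(z - 4)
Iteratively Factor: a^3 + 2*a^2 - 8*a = (a - 2)*(a^2 + 4*a) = (a - 2)*(a + 4)*(a)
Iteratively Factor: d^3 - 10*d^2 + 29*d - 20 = (d - 1)*(d^2 - 9*d + 20) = (d - 5)*(d - 1)*(d - 4)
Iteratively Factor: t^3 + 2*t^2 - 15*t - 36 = (t - 4)*(t^2 + 6*t + 9) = (t - 4)*(t + 3)*(t + 3)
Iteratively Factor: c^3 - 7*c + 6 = (c - 2)*(c^2 + 2*c - 3) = (c - 2)*(c + 3)*(c - 1)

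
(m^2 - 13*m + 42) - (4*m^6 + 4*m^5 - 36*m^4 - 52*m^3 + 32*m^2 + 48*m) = -4*m^6 - 4*m^5 + 36*m^4 + 52*m^3 - 31*m^2 - 61*m + 42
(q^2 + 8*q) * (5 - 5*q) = -5*q^3 - 35*q^2 + 40*q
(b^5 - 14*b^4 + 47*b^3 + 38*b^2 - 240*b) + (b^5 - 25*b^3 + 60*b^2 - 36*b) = 2*b^5 - 14*b^4 + 22*b^3 + 98*b^2 - 276*b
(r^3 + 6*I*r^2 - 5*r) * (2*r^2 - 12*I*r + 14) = 2*r^5 + 76*r^3 + 144*I*r^2 - 70*r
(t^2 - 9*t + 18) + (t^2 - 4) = 2*t^2 - 9*t + 14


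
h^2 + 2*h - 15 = (h - 3)*(h + 5)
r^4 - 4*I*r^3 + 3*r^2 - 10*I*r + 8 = (r - 4*I)*(r - 2*I)*(r + I)^2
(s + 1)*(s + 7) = s^2 + 8*s + 7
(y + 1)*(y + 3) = y^2 + 4*y + 3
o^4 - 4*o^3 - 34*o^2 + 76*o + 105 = (o - 7)*(o - 3)*(o + 1)*(o + 5)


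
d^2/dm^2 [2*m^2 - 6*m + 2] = 4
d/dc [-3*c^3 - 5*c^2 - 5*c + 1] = -9*c^2 - 10*c - 5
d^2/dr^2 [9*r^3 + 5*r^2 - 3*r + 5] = 54*r + 10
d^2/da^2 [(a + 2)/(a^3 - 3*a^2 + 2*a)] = 2*(3*a^5 + 3*a^4 - 41*a^3 + 66*a^2 - 36*a + 8)/(a^3*(a^6 - 9*a^5 + 33*a^4 - 63*a^3 + 66*a^2 - 36*a + 8))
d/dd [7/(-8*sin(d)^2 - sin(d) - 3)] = 7*(16*sin(d) + 1)*cos(d)/(8*sin(d)^2 + sin(d) + 3)^2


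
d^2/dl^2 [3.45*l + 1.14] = 0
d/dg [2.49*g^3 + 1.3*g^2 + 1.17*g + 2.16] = 7.47*g^2 + 2.6*g + 1.17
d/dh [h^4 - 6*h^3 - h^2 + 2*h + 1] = 4*h^3 - 18*h^2 - 2*h + 2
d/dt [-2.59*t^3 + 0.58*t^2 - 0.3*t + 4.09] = -7.77*t^2 + 1.16*t - 0.3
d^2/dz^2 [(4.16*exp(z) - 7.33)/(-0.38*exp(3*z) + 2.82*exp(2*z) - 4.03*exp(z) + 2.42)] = (-2.402816*exp(6*z) + 22.899636*exp(5*z) - 94.002596*exp(4*z) + 158.605988*exp(3*z) - 18.9045179999998*exp(2*z) - 121.616427*exp(z) + 47.123934)*exp(z)/(0.054872*exp(9*z) - 1.221624*exp(8*z) + 10.811532*exp(7*z) - 49.3854*exp(6*z) + 130.218774*exp(5*z) - 217.368366*exp(4*z) + 237.141115*exp(3*z) - 167.454078*exp(2*z) + 70.803876*exp(z) - 14.172488)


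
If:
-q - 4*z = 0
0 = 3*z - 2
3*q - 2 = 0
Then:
No Solution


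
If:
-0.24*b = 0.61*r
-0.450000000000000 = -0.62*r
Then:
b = -1.84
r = 0.73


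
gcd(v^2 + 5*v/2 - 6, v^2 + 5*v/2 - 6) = v^2 + 5*v/2 - 6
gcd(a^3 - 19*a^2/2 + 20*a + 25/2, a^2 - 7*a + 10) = a - 5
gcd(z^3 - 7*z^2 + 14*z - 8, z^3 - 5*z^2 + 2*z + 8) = z^2 - 6*z + 8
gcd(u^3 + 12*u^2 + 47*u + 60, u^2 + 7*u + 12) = u^2 + 7*u + 12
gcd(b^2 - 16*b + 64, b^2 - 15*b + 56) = b - 8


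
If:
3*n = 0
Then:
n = 0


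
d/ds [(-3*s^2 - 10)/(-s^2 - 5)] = 10*s/(s^2 + 5)^2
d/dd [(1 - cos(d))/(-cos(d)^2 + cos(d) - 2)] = (cos(d)^2 - 2*cos(d) - 1)*sin(d)/(sin(d)^2 + cos(d) - 3)^2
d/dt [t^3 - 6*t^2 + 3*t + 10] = 3*t^2 - 12*t + 3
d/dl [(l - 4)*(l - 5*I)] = 2*l - 4 - 5*I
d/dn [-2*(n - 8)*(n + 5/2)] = 11 - 4*n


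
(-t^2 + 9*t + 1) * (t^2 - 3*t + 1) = -t^4 + 12*t^3 - 27*t^2 + 6*t + 1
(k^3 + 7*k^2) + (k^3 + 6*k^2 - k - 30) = 2*k^3 + 13*k^2 - k - 30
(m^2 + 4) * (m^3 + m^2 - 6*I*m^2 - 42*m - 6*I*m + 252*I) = m^5 + m^4 - 6*I*m^4 - 38*m^3 - 6*I*m^3 + 4*m^2 + 228*I*m^2 - 168*m - 24*I*m + 1008*I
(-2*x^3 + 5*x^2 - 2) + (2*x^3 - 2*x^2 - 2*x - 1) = 3*x^2 - 2*x - 3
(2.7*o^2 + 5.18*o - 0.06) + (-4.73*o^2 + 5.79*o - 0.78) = -2.03*o^2 + 10.97*o - 0.84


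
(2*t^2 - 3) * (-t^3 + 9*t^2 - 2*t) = -2*t^5 + 18*t^4 - t^3 - 27*t^2 + 6*t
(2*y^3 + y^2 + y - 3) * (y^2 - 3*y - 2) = 2*y^5 - 5*y^4 - 6*y^3 - 8*y^2 + 7*y + 6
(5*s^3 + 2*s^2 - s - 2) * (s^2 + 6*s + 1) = 5*s^5 + 32*s^4 + 16*s^3 - 6*s^2 - 13*s - 2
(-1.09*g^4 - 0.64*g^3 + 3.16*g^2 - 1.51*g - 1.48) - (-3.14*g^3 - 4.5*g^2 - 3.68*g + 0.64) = -1.09*g^4 + 2.5*g^3 + 7.66*g^2 + 2.17*g - 2.12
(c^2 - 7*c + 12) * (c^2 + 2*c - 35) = c^4 - 5*c^3 - 37*c^2 + 269*c - 420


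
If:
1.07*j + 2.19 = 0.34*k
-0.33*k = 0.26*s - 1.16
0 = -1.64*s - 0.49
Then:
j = -0.85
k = 3.75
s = -0.30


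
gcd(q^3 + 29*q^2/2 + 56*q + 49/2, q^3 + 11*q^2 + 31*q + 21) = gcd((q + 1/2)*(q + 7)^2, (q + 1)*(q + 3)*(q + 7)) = q + 7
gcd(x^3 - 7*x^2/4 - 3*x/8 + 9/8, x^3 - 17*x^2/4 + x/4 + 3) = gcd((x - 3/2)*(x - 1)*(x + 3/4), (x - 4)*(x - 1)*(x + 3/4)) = x^2 - x/4 - 3/4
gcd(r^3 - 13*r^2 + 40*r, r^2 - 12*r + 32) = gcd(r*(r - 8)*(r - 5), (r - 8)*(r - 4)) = r - 8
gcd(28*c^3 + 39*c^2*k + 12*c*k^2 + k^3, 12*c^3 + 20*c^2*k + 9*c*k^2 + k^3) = c + k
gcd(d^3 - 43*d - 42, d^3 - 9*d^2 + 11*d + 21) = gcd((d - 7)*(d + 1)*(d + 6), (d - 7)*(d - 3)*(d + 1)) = d^2 - 6*d - 7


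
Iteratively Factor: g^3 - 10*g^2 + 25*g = (g - 5)*(g^2 - 5*g) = g*(g - 5)*(g - 5)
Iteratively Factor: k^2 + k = (k + 1)*(k)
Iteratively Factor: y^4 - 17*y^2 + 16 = (y - 4)*(y^3 + 4*y^2 - y - 4) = (y - 4)*(y + 4)*(y^2 - 1) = (y - 4)*(y + 1)*(y + 4)*(y - 1)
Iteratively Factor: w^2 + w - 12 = (w + 4)*(w - 3)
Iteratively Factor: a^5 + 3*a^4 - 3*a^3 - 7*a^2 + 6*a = (a + 2)*(a^4 + a^3 - 5*a^2 + 3*a) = (a - 1)*(a + 2)*(a^3 + 2*a^2 - 3*a) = (a - 1)*(a + 2)*(a + 3)*(a^2 - a) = (a - 1)^2*(a + 2)*(a + 3)*(a)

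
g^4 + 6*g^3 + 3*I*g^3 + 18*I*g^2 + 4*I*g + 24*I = (g + 6)*(g - I)*(g + 2*I)^2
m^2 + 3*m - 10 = (m - 2)*(m + 5)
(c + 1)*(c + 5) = c^2 + 6*c + 5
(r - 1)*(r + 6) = r^2 + 5*r - 6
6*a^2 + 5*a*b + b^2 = (2*a + b)*(3*a + b)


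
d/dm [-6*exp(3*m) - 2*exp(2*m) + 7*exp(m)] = (-18*exp(2*m) - 4*exp(m) + 7)*exp(m)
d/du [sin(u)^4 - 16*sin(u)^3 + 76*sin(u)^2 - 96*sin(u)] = 4*(sin(u)^3 - 12*sin(u)^2 + 38*sin(u) - 24)*cos(u)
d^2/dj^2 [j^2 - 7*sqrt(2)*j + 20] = 2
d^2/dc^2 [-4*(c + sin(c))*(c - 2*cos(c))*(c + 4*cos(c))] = 4*c^2*sin(c) + 8*c^2*cos(c) + 32*c*sin(c) + 16*c*sin(2*c) - 16*c*cos(c) - 64*c*cos(2*c) - 24*c - 64*sin(2*c) - 72*sin(3*c) - 16*sqrt(2)*sin(c + pi/4) - 16*cos(2*c)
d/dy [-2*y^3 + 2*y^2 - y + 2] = -6*y^2 + 4*y - 1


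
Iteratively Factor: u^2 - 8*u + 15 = (u - 3)*(u - 5)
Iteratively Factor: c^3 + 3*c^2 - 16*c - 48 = (c - 4)*(c^2 + 7*c + 12) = (c - 4)*(c + 3)*(c + 4)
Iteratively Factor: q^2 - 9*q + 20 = (q - 4)*(q - 5)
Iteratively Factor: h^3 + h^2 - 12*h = (h - 3)*(h^2 + 4*h) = h*(h - 3)*(h + 4)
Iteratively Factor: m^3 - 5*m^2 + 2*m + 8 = (m - 4)*(m^2 - m - 2) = (m - 4)*(m - 2)*(m + 1)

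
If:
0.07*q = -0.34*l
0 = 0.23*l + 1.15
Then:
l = -5.00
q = 24.29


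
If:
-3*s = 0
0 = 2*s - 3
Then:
No Solution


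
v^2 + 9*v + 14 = (v + 2)*(v + 7)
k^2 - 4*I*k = k*(k - 4*I)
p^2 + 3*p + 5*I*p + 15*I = (p + 3)*(p + 5*I)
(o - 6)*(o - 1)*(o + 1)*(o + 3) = o^4 - 3*o^3 - 19*o^2 + 3*o + 18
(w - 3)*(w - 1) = w^2 - 4*w + 3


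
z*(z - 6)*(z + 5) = z^3 - z^2 - 30*z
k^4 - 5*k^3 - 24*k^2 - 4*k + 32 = (k - 8)*(k - 1)*(k + 2)^2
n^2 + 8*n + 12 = (n + 2)*(n + 6)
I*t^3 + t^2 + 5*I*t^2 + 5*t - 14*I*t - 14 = (t - 2)*(t + 7)*(I*t + 1)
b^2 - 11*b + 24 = (b - 8)*(b - 3)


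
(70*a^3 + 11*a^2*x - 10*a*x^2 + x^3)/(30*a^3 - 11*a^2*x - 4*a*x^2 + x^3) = (-14*a^2 - 5*a*x + x^2)/(-6*a^2 + a*x + x^2)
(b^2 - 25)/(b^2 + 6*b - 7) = (b^2 - 25)/(b^2 + 6*b - 7)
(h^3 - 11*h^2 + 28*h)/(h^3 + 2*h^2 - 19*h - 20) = h*(h - 7)/(h^2 + 6*h + 5)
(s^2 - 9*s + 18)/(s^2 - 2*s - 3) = (s - 6)/(s + 1)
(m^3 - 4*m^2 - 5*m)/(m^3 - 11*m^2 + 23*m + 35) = m/(m - 7)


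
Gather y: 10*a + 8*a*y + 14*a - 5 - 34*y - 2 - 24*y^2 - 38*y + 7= 24*a - 24*y^2 + y*(8*a - 72)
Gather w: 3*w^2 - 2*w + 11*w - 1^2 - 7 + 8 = 3*w^2 + 9*w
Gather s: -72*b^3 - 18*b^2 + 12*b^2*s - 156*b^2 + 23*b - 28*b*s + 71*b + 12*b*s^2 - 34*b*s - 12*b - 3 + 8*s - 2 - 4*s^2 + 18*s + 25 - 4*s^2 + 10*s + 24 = -72*b^3 - 174*b^2 + 82*b + s^2*(12*b - 8) + s*(12*b^2 - 62*b + 36) + 44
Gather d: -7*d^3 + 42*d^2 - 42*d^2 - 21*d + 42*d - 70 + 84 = -7*d^3 + 21*d + 14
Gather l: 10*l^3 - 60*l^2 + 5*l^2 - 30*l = 10*l^3 - 55*l^2 - 30*l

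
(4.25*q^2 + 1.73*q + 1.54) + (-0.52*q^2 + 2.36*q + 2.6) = 3.73*q^2 + 4.09*q + 4.14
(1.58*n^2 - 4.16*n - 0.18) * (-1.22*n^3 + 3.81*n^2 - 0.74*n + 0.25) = -1.9276*n^5 + 11.095*n^4 - 16.7992*n^3 + 2.7876*n^2 - 0.9068*n - 0.045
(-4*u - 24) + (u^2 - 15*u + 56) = u^2 - 19*u + 32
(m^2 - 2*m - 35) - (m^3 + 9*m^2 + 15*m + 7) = -m^3 - 8*m^2 - 17*m - 42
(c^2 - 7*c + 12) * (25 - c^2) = -c^4 + 7*c^3 + 13*c^2 - 175*c + 300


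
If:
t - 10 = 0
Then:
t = 10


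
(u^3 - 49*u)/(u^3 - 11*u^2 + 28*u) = (u + 7)/(u - 4)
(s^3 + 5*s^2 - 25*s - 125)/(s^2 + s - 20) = (s^2 - 25)/(s - 4)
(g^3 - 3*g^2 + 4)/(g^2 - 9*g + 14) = (g^2 - g - 2)/(g - 7)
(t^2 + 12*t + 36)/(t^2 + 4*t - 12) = (t + 6)/(t - 2)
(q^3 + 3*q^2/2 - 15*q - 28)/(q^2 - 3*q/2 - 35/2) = (q^2 - 2*q - 8)/(q - 5)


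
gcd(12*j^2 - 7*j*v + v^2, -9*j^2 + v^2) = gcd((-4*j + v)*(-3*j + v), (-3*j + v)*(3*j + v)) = -3*j + v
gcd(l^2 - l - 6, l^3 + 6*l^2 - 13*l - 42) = l^2 - l - 6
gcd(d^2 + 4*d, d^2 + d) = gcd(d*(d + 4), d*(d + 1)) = d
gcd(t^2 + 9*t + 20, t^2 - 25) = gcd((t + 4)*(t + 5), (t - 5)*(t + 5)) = t + 5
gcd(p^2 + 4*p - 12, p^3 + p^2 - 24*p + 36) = p^2 + 4*p - 12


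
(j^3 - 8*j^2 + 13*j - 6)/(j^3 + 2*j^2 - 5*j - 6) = (j^3 - 8*j^2 + 13*j - 6)/(j^3 + 2*j^2 - 5*j - 6)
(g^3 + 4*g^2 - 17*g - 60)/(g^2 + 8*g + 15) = g - 4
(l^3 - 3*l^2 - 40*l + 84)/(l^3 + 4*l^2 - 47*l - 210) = (l - 2)/(l + 5)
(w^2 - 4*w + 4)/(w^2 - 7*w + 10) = (w - 2)/(w - 5)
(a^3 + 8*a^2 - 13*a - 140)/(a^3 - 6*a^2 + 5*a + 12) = (a^2 + 12*a + 35)/(a^2 - 2*a - 3)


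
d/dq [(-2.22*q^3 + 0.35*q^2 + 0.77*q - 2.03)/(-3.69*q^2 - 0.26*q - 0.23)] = (8.1918*q^4 + 1.1544*q^3 + 4.2821*q^2 - 15.1424*q - 0.7049)/(13.6161*q^4 + 1.9188*q^3 + 1.765*q^2 + 0.1196*q + 0.0529)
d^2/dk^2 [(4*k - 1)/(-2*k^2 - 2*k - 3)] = 4*(-2*(2*k + 1)^2*(4*k - 1) + 3*(4*k + 1)*(2*k^2 + 2*k + 3))/(2*k^2 + 2*k + 3)^3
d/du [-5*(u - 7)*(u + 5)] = 10 - 10*u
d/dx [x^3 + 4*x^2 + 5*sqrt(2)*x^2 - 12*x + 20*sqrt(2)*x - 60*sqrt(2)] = 3*x^2 + 8*x + 10*sqrt(2)*x - 12 + 20*sqrt(2)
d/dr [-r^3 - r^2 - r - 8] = -3*r^2 - 2*r - 1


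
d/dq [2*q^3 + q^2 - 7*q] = 6*q^2 + 2*q - 7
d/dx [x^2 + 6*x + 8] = 2*x + 6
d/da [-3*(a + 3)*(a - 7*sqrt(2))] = -6*a - 9 + 21*sqrt(2)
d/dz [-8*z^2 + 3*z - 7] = 3 - 16*z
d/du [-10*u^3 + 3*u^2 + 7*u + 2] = -30*u^2 + 6*u + 7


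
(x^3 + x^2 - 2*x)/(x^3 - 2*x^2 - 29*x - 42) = x*(x - 1)/(x^2 - 4*x - 21)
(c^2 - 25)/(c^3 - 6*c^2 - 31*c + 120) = (c - 5)/(c^2 - 11*c + 24)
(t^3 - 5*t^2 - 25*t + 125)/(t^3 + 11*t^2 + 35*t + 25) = (t^2 - 10*t + 25)/(t^2 + 6*t + 5)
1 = 1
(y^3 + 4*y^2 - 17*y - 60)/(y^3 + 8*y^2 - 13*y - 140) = (y + 3)/(y + 7)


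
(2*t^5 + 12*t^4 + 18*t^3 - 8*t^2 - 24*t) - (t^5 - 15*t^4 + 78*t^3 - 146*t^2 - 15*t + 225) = t^5 + 27*t^4 - 60*t^3 + 138*t^2 - 9*t - 225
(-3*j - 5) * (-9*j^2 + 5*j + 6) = 27*j^3 + 30*j^2 - 43*j - 30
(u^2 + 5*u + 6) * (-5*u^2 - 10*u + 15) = -5*u^4 - 35*u^3 - 65*u^2 + 15*u + 90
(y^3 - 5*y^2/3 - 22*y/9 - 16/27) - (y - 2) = y^3 - 5*y^2/3 - 31*y/9 + 38/27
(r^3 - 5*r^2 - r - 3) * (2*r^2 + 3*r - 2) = 2*r^5 - 7*r^4 - 19*r^3 + r^2 - 7*r + 6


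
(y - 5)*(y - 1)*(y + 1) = y^3 - 5*y^2 - y + 5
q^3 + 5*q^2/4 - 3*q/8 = q*(q - 1/4)*(q + 3/2)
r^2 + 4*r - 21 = (r - 3)*(r + 7)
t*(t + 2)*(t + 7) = t^3 + 9*t^2 + 14*t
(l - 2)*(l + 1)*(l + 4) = l^3 + 3*l^2 - 6*l - 8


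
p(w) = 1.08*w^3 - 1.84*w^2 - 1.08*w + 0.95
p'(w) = 3.24*w^2 - 3.68*w - 1.08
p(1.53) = -1.14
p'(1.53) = 0.87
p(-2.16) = -16.19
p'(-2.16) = 21.99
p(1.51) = -1.16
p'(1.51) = 0.75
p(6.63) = 227.66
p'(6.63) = 116.94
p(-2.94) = -39.22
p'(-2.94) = 37.74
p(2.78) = 6.93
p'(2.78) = 13.73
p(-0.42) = 1.00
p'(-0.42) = 1.04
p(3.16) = 13.24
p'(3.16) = 19.64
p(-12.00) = -2117.29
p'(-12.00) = 509.64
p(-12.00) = -2117.29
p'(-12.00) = 509.64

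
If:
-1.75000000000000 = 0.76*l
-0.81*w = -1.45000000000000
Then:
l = -2.30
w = 1.79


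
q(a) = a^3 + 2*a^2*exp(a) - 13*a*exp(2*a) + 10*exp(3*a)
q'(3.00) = 207010.06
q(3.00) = 65685.66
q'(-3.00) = 27.46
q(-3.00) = -26.01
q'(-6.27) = 118.04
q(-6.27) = -246.34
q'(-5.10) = 78.23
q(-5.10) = -132.33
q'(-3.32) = 33.48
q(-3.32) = -35.74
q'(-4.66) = 65.39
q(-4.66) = -100.78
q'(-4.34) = 56.79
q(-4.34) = -81.25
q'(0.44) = 57.30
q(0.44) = 24.33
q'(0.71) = 131.63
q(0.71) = 48.37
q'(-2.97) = 26.93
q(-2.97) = -25.19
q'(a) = 2*a^2*exp(a) + 3*a^2 - 26*a*exp(2*a) + 4*a*exp(a) + 30*exp(3*a) - 13*exp(2*a)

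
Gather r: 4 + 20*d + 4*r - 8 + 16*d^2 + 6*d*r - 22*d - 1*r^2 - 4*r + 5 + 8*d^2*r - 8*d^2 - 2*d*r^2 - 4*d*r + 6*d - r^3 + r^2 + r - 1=8*d^2 - 2*d*r^2 + 4*d - r^3 + r*(8*d^2 + 2*d + 1)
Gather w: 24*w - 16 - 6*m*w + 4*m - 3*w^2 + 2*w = 4*m - 3*w^2 + w*(26 - 6*m) - 16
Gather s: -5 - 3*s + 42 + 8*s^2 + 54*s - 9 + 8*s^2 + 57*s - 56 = 16*s^2 + 108*s - 28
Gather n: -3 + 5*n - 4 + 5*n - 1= 10*n - 8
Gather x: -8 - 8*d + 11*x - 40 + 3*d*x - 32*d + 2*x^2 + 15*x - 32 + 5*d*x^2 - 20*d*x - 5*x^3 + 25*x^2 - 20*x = -40*d - 5*x^3 + x^2*(5*d + 27) + x*(6 - 17*d) - 80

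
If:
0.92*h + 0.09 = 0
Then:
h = -0.10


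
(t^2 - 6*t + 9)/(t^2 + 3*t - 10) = (t^2 - 6*t + 9)/(t^2 + 3*t - 10)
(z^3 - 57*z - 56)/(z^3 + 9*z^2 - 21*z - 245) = (z^2 - 7*z - 8)/(z^2 + 2*z - 35)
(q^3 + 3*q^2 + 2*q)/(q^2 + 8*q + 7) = q*(q + 2)/(q + 7)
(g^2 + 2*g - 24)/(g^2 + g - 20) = (g + 6)/(g + 5)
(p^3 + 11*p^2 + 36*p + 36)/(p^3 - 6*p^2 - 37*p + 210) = (p^2 + 5*p + 6)/(p^2 - 12*p + 35)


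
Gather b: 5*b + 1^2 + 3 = 5*b + 4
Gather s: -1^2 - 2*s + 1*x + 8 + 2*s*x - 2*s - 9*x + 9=s*(2*x - 4) - 8*x + 16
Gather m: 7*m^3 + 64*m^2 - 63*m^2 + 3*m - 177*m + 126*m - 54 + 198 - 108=7*m^3 + m^2 - 48*m + 36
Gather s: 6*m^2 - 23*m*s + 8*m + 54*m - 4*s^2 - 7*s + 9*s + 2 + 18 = 6*m^2 + 62*m - 4*s^2 + s*(2 - 23*m) + 20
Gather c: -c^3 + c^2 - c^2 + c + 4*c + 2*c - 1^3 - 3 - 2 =-c^3 + 7*c - 6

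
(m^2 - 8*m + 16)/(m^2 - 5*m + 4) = (m - 4)/(m - 1)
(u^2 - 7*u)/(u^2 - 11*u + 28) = u/(u - 4)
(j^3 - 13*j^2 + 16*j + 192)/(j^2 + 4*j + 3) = (j^2 - 16*j + 64)/(j + 1)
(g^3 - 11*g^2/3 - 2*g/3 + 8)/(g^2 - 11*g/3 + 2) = (3*g^2 - 2*g - 8)/(3*g - 2)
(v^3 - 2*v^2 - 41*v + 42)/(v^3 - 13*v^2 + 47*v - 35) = (v + 6)/(v - 5)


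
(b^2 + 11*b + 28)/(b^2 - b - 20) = (b + 7)/(b - 5)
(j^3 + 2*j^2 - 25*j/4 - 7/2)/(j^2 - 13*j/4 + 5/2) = (4*j^2 + 16*j + 7)/(4*j - 5)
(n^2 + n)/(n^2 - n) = (n + 1)/(n - 1)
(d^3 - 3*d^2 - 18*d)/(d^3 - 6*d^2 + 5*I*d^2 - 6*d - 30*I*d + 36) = d*(d + 3)/(d^2 + 5*I*d - 6)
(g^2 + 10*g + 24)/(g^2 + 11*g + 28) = (g + 6)/(g + 7)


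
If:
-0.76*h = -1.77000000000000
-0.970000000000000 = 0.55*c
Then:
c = -1.76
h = 2.33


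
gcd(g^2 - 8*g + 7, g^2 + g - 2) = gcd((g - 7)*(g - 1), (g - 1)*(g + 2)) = g - 1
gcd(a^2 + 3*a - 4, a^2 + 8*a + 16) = a + 4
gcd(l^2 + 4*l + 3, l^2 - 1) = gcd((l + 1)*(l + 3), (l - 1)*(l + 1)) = l + 1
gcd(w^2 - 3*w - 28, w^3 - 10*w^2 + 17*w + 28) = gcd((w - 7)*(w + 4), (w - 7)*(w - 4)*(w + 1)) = w - 7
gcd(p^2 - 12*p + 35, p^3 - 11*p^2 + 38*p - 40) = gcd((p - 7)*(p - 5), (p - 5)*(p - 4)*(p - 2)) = p - 5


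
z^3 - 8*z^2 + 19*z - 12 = (z - 4)*(z - 3)*(z - 1)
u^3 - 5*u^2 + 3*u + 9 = (u - 3)^2*(u + 1)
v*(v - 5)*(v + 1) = v^3 - 4*v^2 - 5*v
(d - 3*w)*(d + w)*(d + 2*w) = d^3 - 7*d*w^2 - 6*w^3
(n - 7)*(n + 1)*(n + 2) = n^3 - 4*n^2 - 19*n - 14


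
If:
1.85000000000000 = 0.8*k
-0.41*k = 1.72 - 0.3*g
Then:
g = 8.89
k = 2.31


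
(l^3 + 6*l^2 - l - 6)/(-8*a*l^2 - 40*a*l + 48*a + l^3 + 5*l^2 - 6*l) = (-l - 1)/(8*a - l)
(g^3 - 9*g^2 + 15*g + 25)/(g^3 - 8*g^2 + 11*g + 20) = (g - 5)/(g - 4)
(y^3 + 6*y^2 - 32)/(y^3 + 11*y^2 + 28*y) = (y^2 + 2*y - 8)/(y*(y + 7))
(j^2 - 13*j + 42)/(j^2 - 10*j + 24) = (j - 7)/(j - 4)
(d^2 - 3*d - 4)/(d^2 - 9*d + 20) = (d + 1)/(d - 5)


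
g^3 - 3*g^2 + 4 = (g - 2)^2*(g + 1)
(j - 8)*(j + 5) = j^2 - 3*j - 40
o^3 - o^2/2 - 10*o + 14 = (o - 2)^2*(o + 7/2)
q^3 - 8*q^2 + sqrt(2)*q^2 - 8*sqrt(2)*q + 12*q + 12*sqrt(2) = (q - 6)*(q - 2)*(q + sqrt(2))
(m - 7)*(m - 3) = m^2 - 10*m + 21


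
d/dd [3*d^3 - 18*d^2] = 9*d*(d - 4)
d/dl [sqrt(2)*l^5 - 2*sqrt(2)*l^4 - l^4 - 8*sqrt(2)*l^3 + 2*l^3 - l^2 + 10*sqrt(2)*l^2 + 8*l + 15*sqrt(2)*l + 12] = 5*sqrt(2)*l^4 - 8*sqrt(2)*l^3 - 4*l^3 - 24*sqrt(2)*l^2 + 6*l^2 - 2*l + 20*sqrt(2)*l + 8 + 15*sqrt(2)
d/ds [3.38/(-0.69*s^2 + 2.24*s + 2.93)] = (4.6644*s - 7.5712)/(-0.69*s^2 + 2.24*s + 2.93)^2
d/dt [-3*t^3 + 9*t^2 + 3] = 9*t*(2 - t)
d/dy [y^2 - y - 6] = 2*y - 1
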